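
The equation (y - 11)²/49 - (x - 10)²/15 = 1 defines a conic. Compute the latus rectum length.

30/7

Center (10, 11). The positive term is the y-term, so the transverse axis is vertical; a² = 49, b² = 15.
Latus rectum length = 2b²/a = 2·15/7 = 30/7.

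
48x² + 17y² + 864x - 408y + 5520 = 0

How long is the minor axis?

48(x² + 18x) + 17(y² - 24y) = -5520
48(x + 9)² + 17(y - 12)² = -5520 + 3888 + 2448 = 816
Divide through by 816 to get (x + 9)²/17 + (y - 12)²/48 = 1.
Ellipse, center (-9, 12), major axis vertical; a² = 48, b² = 17.
b² = 17 so b = √17; the minor axis has length 2b = 2√17.

2√17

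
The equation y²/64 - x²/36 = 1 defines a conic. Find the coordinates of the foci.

(0, -10) and (0, 10)

Center (0, 0). The positive term is the y-term, so the transverse axis is vertical; a² = 64, b² = 36.
c² = a² + b² = 64 + 36 = 100, so c = 10.
Foci lie on the vertical axis through the center: (h, k ± c).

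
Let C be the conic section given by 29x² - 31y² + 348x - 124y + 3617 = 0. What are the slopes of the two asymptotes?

√899/31 and -√899/31

Group the x- and y-terms: 29(x² + 12x) -31(y² + 4y) = -3617
29(x + 6)² -31(y + 2)² = -3617 + 1044 - 124 = -2697
Dividing both sides by -2697: (y + 2)²/87 - (x + 6)²/93 = 1
Hyperbola, center (-6, -2), transverse axis vertical; a² = 87, b² = 93.
For a vertical hyperbola the asymptotes have slope ±a/b.
Here that is ±√87/√93 = ±√899/31.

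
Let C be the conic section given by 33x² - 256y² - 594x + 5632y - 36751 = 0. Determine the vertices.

33(x² - 18x) -256(y² - 22y) = 36751
33(x - 9)² -256(y - 11)² = 36751 + 2673 - 30976 = 8448
Divide through by 8448 to get (x - 9)²/256 - (y - 11)²/33 = 1.
Hyperbola, center (9, 11), transverse axis horizontal; a² = 256, b² = 33.
a = 16. Vertices at (h ± a, k).

(-7, 11) and (25, 11)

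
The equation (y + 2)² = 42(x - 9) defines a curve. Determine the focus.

Vertex (9, -2); 4p = 42 so p = 21/2. Opens right.
Focus is p units from the vertex along the axis: (h + p, k).

(39/2, -2)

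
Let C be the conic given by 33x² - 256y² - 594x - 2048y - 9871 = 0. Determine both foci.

Rearranging, 33(x² - 18x) -256(y² + 8y) = 9871.
33(x - 9)² -256(y + 4)² = 9871 + 2673 - 4096 = 8448
Dividing both sides by 8448: (x - 9)²/256 - (y + 4)²/33 = 1
Hyperbola, center (9, -4), transverse axis horizontal; a² = 256, b² = 33.
c² = a² + b² = 256 + 33 = 289, so c = 17.
Foci lie on the horizontal axis through the center: (h ± c, k).

(-8, -4) and (26, -4)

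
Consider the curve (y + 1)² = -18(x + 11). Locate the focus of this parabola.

(-31/2, -1)

Vertex (-11, -1); 4p = -18 so p = -9/2. Opens left.
Focus is p units from the vertex along the axis: (h + p, k).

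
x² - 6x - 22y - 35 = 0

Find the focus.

Only x is squared. Complete the square in x: (x - 3)² = 22(y + 2).
Vertex (3, -2); 4p = 22 so p = 11/2. Opens up.
Focus is p units from the vertex along the axis: (h, k + p).

(3, 7/2)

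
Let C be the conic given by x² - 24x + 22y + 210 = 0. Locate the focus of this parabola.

(12, -17/2)

Only x is squared. Complete the square in x: (x - 12)² = -22(y + 3).
Vertex (12, -3); 4p = -22 so p = -11/2. Opens down.
Focus is p units from the vertex along the axis: (h, k + p).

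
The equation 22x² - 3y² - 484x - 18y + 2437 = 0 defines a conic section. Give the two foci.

Group the x- and y-terms: 22(x² - 22x) -3(y² + 6y) = -2437
22(x - 11)² -3(y + 3)² = -2437 + 2662 - 27 = 198
Dividing both sides by 198: (x - 11)²/9 - (y + 3)²/66 = 1
Hyperbola, center (11, -3), transverse axis horizontal; a² = 9, b² = 66.
c² = a² + b² = 9 + 66 = 75, so c = 5√3.
Foci lie on the horizontal axis through the center: (h ± c, k).

(11 - 5√3, -3) and (11 + 5√3, -3)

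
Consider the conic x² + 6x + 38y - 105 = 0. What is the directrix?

y = 25/2

Only x is squared. Complete the square in x: (x + 3)² = -38(y - 3).
Vertex (-3, 3); 4p = -38 so p = -19/2. Opens down.
Directrix is the horizontal line y = k − p = 3 − (-19/2) = 25/2.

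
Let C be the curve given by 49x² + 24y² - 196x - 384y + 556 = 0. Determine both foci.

(2, 3) and (2, 13)

Group: 49(x² - 4x) + 24(y² - 16y) = -556
49(x - 2)² + 24(y - 8)² = -556 + 196 + 1536 = 1176
Divide through by 1176 to get (x - 2)²/24 + (y - 8)²/49 = 1.
Ellipse, center (2, 8), major axis vertical; a² = 49, b² = 24.
c² = a² - b² = 49 - 24 = 25, so c = 5.
Foci lie on the vertical axis through the center: (h, k ± c).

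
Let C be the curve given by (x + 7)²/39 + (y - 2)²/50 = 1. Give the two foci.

Center (-7, 2). The larger denominator 50 sits under the y-term, so the major axis is vertical; a² = 50, b² = 39.
c² = a² - b² = 50 - 39 = 11, so c = √11.
Foci lie on the vertical axis through the center: (h, k ± c).

(-7, 2 - √11) and (-7, 2 + √11)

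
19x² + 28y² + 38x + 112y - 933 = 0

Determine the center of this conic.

(-1, -2)

Group the x- and y-terms: 19(x² + 2x) + 28(y² + 4y) = 933
Complete the square in x and y: 19(x + 1)² + 28(y + 2)² = 933 + 19 + 112 = 1064
Divide by 1064: (x + 1)²/56 + (y + 2)²/38 = 1
Ellipse with center (-1, -2).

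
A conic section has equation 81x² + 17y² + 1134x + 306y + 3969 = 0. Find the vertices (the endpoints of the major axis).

Group the x- and y-terms: 81(x² + 14x) + 17(y² + 18y) = -3969
81(x + 7)² + 17(y + 9)² = -3969 + 3969 + 1377 = 1377
Divide through by 1377 to get (x + 7)²/17 + (y + 9)²/81 = 1.
Ellipse, center (-7, -9), major axis vertical; a² = 81, b² = 17.
a = 9. Vertices at (h, k ± a).

(-7, -18) and (-7, 0)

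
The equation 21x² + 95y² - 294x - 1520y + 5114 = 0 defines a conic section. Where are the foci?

(7 - √74, 8) and (7 + √74, 8)

Collect terms: 21(x² - 14x) + 95(y² - 16y) = -5114
21(x - 7)² + 95(y - 8)² = -5114 + 1029 + 6080 = 1995
Dividing both sides by 1995: (x - 7)²/95 + (y - 8)²/21 = 1
Ellipse, center (7, 8), major axis horizontal; a² = 95, b² = 21.
c² = a² - b² = 95 - 21 = 74, so c = √74.
Foci lie on the horizontal axis through the center: (h ± c, k).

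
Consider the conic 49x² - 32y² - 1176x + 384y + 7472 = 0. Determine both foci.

(12, -3) and (12, 15)

Collect terms: 49(x² - 24x) -32(y² - 12y) = -7472
Complete the square in x and y: 49(x - 12)² -32(y - 6)² = -7472 + 7056 - 1152 = -1568
Divide through by -1568 to get (y - 6)²/49 - (x - 12)²/32 = 1.
Hyperbola, center (12, 6), transverse axis vertical; a² = 49, b² = 32.
c² = a² + b² = 49 + 32 = 81, so c = 9.
Foci lie on the vertical axis through the center: (h, k ± c).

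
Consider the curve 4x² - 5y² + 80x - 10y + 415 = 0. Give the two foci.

4(x² + 20x) -5(y² + 2y) = -415
Complete the square: 4(x + 10)² -5(y + 1)² = -415 + 400 - 5 = -20
Divide through by -20 to get (y + 1)²/4 - (x + 10)²/5 = 1.
Hyperbola, center (-10, -1), transverse axis vertical; a² = 4, b² = 5.
c² = a² + b² = 4 + 5 = 9, so c = 3.
Foci lie on the vertical axis through the center: (h, k ± c).

(-10, -4) and (-10, 2)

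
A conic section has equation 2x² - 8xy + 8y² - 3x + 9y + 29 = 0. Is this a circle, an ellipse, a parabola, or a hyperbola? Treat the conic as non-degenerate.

A = 2, B = -8, C = 8.
Discriminant B² − 4AC = (-8)² − 4·2·8 = 0.
B² − 4AC = 0 ⇒ parabola.

parabola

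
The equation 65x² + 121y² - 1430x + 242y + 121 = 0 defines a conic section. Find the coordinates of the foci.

(11 - 2√14, -1) and (11 + 2√14, -1)

Collect terms: 65(x² - 22x) + 121(y² + 2y) = -121
Completing the square gives 65(x - 11)² + 121(y + 1)² = -121 + 7865 + 121 = 7865.
Dividing both sides by 7865: (x - 11)²/121 + (y + 1)²/65 = 1
Ellipse, center (11, -1), major axis horizontal; a² = 121, b² = 65.
c² = a² - b² = 121 - 65 = 56, so c = 2√14.
Foci lie on the horizontal axis through the center: (h ± c, k).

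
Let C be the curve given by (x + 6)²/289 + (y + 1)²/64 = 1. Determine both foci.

(-21, -1) and (9, -1)

Center (-6, -1). The larger denominator 289 sits under the x-term, so the major axis is horizontal; a² = 289, b² = 64.
c² = a² - b² = 289 - 64 = 225, so c = 15.
Foci lie on the horizontal axis through the center: (h ± c, k).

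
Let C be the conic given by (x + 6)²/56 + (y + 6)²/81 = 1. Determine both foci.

(-6, -11) and (-6, -1)

Center (-6, -6). The larger denominator 81 sits under the y-term, so the major axis is vertical; a² = 81, b² = 56.
c² = a² - b² = 81 - 56 = 25, so c = 5.
Foci lie on the vertical axis through the center: (h, k ± c).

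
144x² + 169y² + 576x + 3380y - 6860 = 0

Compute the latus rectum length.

Group the x- and y-terms: 144(x² + 4x) + 169(y² + 20y) = 6860
Complete the square in x and y: 144(x + 2)² + 169(y + 10)² = 6860 + 576 + 16900 = 24336
Dividing both sides by 24336: (x + 2)²/169 + (y + 10)²/144 = 1
Ellipse, center (-2, -10), major axis horizontal; a² = 169, b² = 144.
Latus rectum length = 2b²/a = 2·144/13 = 288/13.

288/13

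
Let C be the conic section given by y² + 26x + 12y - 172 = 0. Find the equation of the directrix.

x = 29/2

Only y is squared. Complete the square in y: (y + 6)² = -26(x - 8).
Vertex (8, -6); 4p = -26 so p = -13/2. Opens left.
Directrix is the vertical line x = h − p = 8 − (-13/2) = 29/2.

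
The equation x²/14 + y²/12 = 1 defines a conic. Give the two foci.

(0 - √2, 0) and (0 + √2, 0)

Center (0, 0). The larger denominator 14 sits under the x-term, so the major axis is horizontal; a² = 14, b² = 12.
c² = a² - b² = 14 - 12 = 2, so c = √2.
Foci lie on the horizontal axis through the center: (h ± c, k).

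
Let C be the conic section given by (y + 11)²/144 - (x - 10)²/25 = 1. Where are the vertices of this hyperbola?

(10, -23) and (10, 1)

Center (10, -11). The positive term is the y-term, so the transverse axis is vertical; a² = 144, b² = 25.
a = 12. Vertices at (h, k ± a).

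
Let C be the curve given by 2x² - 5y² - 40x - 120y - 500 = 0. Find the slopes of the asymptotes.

2(x² - 20x) -5(y² + 24y) = 500
Complete the square in x and y: 2(x - 10)² -5(y + 12)² = 500 + 200 - 720 = -20
Divide through by -20 to get (y + 12)²/4 - (x - 10)²/10 = 1.
Hyperbola, center (10, -12), transverse axis vertical; a² = 4, b² = 10.
For a vertical hyperbola the asymptotes have slope ±a/b.
Here that is ±2/√10 = ±√10/5.

√10/5 and -√10/5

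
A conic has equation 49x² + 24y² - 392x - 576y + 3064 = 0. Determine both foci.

(4, 7) and (4, 17)

Collect terms: 49(x² - 8x) + 24(y² - 24y) = -3064
Complete the square in x and y: 49(x - 4)² + 24(y - 12)² = -3064 + 784 + 3456 = 1176
Divide by 1176: (x - 4)²/24 + (y - 12)²/49 = 1
Ellipse, center (4, 12), major axis vertical; a² = 49, b² = 24.
c² = a² - b² = 49 - 24 = 25, so c = 5.
Foci lie on the vertical axis through the center: (h, k ± c).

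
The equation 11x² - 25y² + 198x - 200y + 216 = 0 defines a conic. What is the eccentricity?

e = 6/5

Collect terms: 11(x² + 18x) -25(y² + 8y) = -216
11(x + 9)² -25(y + 4)² = -216 + 891 - 400 = 275
Divide by 275: (x + 9)²/25 - (y + 4)²/11 = 1
Hyperbola, center (-9, -4), transverse axis horizontal; a² = 25, b² = 11.
c² = a² + b² = 36, so c = 6.
e = c/a = 6/5.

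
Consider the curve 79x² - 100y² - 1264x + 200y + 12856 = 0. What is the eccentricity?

Rearranging, 79(x² - 16x) -100(y² - 2y) = -12856.
79(x - 8)² -100(y - 1)² = -12856 + 5056 - 100 = -7900
Divide by -7900: (y - 1)²/79 - (x - 8)²/100 = 1
Hyperbola, center (8, 1), transverse axis vertical; a² = 79, b² = 100.
c² = a² + b² = 179, so c = √179.
e = c/a = √179/√79 = √14141/79.

e = √14141/79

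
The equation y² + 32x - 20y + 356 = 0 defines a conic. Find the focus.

Only y is squared. Complete the square in y: (y - 10)² = -32(x + 8).
Vertex (-8, 10); 4p = -32 so p = -8. Opens left.
Focus is p units from the vertex along the axis: (h + p, k).

(-16, 10)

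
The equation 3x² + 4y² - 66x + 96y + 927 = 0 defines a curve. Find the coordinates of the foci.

Rearranging, 3(x² - 22x) + 4(y² + 24y) = -927.
Completing the square gives 3(x - 11)² + 4(y + 12)² = -927 + 363 + 576 = 12.
Divide through by 12 to get (x - 11)²/4 + (y + 12)²/3 = 1.
Ellipse, center (11, -12), major axis horizontal; a² = 4, b² = 3.
c² = a² - b² = 4 - 3 = 1, so c = 1.
Foci lie on the horizontal axis through the center: (h ± c, k).

(10, -12) and (12, -12)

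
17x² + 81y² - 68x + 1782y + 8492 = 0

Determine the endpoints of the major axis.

Collect terms: 17(x² - 4x) + 81(y² + 22y) = -8492
17(x - 2)² + 81(y + 11)² = -8492 + 68 + 9801 = 1377
Divide by 1377: (x - 2)²/81 + (y + 11)²/17 = 1
Ellipse, center (2, -11), major axis horizontal; a² = 81, b² = 17.
a = 9. Vertices at (h ± a, k).

(-7, -11) and (11, -11)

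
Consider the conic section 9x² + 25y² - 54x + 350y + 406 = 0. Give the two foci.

Collect terms: 9(x² - 6x) + 25(y² + 14y) = -406
Completing the square gives 9(x - 3)² + 25(y + 7)² = -406 + 81 + 1225 = 900.
Divide through by 900 to get (x - 3)²/100 + (y + 7)²/36 = 1.
Ellipse, center (3, -7), major axis horizontal; a² = 100, b² = 36.
c² = a² - b² = 100 - 36 = 64, so c = 8.
Foci lie on the horizontal axis through the center: (h ± c, k).

(-5, -7) and (11, -7)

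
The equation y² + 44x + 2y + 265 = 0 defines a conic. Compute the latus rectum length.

Only y is squared. Complete the square in y: (y + 1)² = -44(x + 6).
Vertex (-6, -1); 4p = -44 so p = -11. Opens left.
Latus rectum length = |4p| = 44.

44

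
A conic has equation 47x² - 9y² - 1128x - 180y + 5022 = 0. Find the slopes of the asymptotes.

Group the x- and y-terms: 47(x² - 24x) -9(y² + 20y) = -5022
47(x - 12)² -9(y + 10)² = -5022 + 6768 - 900 = 846
Divide through by 846 to get (x - 12)²/18 - (y + 10)²/94 = 1.
Hyperbola, center (12, -10), transverse axis horizontal; a² = 18, b² = 94.
For a horizontal hyperbola the asymptotes have slope ±b/a.
Here that is ±√94/3√2 = ±√47/3.

√47/3 and -√47/3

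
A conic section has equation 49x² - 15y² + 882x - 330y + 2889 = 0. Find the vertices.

Collect terms: 49(x² + 18x) -15(y² + 22y) = -2889
Complete the square: 49(x + 9)² -15(y + 11)² = -2889 + 3969 - 1815 = -735
Dividing both sides by -735: (y + 11)²/49 - (x + 9)²/15 = 1
Hyperbola, center (-9, -11), transverse axis vertical; a² = 49, b² = 15.
a = 7. Vertices at (h, k ± a).

(-9, -18) and (-9, -4)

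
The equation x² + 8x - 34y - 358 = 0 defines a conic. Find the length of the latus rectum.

34

Only x is squared. Complete the square in x: (x + 4)² = 34(y + 11).
Vertex (-4, -11); 4p = 34 so p = 17/2. Opens up.
Latus rectum length = |4p| = 34.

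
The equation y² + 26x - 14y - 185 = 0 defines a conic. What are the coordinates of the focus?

Only y is squared. Complete the square in y: (y - 7)² = -26(x - 9).
Vertex (9, 7); 4p = -26 so p = -13/2. Opens left.
Focus is p units from the vertex along the axis: (h + p, k).

(5/2, 7)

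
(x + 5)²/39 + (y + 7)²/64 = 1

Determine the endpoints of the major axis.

Center (-5, -7). The larger denominator 64 sits under the y-term, so the major axis is vertical; a² = 64, b² = 39.
a = 8. Vertices at (h, k ± a).

(-5, -15) and (-5, 1)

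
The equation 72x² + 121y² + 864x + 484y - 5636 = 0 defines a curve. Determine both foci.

Collect terms: 72(x² + 12x) + 121(y² + 4y) = 5636
Complete the square: 72(x + 6)² + 121(y + 2)² = 5636 + 2592 + 484 = 8712
Dividing both sides by 8712: (x + 6)²/121 + (y + 2)²/72 = 1
Ellipse, center (-6, -2), major axis horizontal; a² = 121, b² = 72.
c² = a² - b² = 121 - 72 = 49, so c = 7.
Foci lie on the horizontal axis through the center: (h ± c, k).

(-13, -2) and (1, -2)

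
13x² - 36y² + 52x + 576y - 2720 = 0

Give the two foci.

Group the x- and y-terms: 13(x² + 4x) -36(y² - 16y) = 2720
Complete the square: 13(x + 2)² -36(y - 8)² = 2720 + 52 - 2304 = 468
Divide by 468: (x + 2)²/36 - (y - 8)²/13 = 1
Hyperbola, center (-2, 8), transverse axis horizontal; a² = 36, b² = 13.
c² = a² + b² = 36 + 13 = 49, so c = 7.
Foci lie on the horizontal axis through the center: (h ± c, k).

(-9, 8) and (5, 8)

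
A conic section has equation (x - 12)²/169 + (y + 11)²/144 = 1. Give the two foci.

(7, -11) and (17, -11)

Center (12, -11). The larger denominator 169 sits under the x-term, so the major axis is horizontal; a² = 169, b² = 144.
c² = a² - b² = 169 - 144 = 25, so c = 5.
Foci lie on the horizontal axis through the center: (h ± c, k).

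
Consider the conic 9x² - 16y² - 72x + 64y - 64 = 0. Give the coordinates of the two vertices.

9(x² - 8x) -16(y² - 4y) = 64
Completing the square gives 9(x - 4)² -16(y - 2)² = 64 + 144 - 64 = 144.
Divide by 144: (x - 4)²/16 - (y - 2)²/9 = 1
Hyperbola, center (4, 2), transverse axis horizontal; a² = 16, b² = 9.
a = 4. Vertices at (h ± a, k).

(0, 2) and (8, 2)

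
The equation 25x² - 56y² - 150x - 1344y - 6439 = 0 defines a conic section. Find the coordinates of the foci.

Group: 25(x² - 6x) -56(y² + 24y) = 6439
Complete the square in x and y: 25(x - 3)² -56(y + 12)² = 6439 + 225 - 8064 = -1400
Divide by -1400: (y + 12)²/25 - (x - 3)²/56 = 1
Hyperbola, center (3, -12), transverse axis vertical; a² = 25, b² = 56.
c² = a² + b² = 25 + 56 = 81, so c = 9.
Foci lie on the vertical axis through the center: (h, k ± c).

(3, -21) and (3, -3)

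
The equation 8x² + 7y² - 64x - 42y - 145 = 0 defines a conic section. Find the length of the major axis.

8√3

Group the x- and y-terms: 8(x² - 8x) + 7(y² - 6y) = 145
8(x - 4)² + 7(y - 3)² = 145 + 128 + 63 = 336
Dividing both sides by 336: (x - 4)²/42 + (y - 3)²/48 = 1
Ellipse, center (4, 3), major axis vertical; a² = 48, b² = 42.
a² = 48 so a = 4√3; the major axis has length 2a = 8√3.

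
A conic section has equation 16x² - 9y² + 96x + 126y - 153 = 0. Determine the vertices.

(-3, 3) and (-3, 11)

Group the x- and y-terms: 16(x² + 6x) -9(y² - 14y) = 153
16(x + 3)² -9(y - 7)² = 153 + 144 - 441 = -144
Divide through by -144 to get (y - 7)²/16 - (x + 3)²/9 = 1.
Hyperbola, center (-3, 7), transverse axis vertical; a² = 16, b² = 9.
a = 4. Vertices at (h, k ± a).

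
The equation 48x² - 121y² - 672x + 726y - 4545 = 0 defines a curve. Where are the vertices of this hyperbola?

Collect terms: 48(x² - 14x) -121(y² - 6y) = 4545
48(x - 7)² -121(y - 3)² = 4545 + 2352 - 1089 = 5808
Divide by 5808: (x - 7)²/121 - (y - 3)²/48 = 1
Hyperbola, center (7, 3), transverse axis horizontal; a² = 121, b² = 48.
a = 11. Vertices at (h ± a, k).

(-4, 3) and (18, 3)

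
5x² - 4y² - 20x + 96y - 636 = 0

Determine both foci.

5(x² - 4x) -4(y² - 24y) = 636
Complete the square: 5(x - 2)² -4(y - 12)² = 636 + 20 - 576 = 80
Divide by 80: (x - 2)²/16 - (y - 12)²/20 = 1
Hyperbola, center (2, 12), transverse axis horizontal; a² = 16, b² = 20.
c² = a² + b² = 16 + 20 = 36, so c = 6.
Foci lie on the horizontal axis through the center: (h ± c, k).

(-4, 12) and (8, 12)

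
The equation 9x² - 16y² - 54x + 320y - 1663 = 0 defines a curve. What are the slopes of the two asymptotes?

Rearranging, 9(x² - 6x) -16(y² - 20y) = 1663.
9(x - 3)² -16(y - 10)² = 1663 + 81 - 1600 = 144
Divide by 144: (x - 3)²/16 - (y - 10)²/9 = 1
Hyperbola, center (3, 10), transverse axis horizontal; a² = 16, b² = 9.
For a horizontal hyperbola the asymptotes have slope ±b/a.
Here that is ±3/4.

3/4 and -3/4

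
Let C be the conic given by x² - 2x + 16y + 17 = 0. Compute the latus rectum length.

Only x is squared. Complete the square in x: (x - 1)² = -16(y + 1).
Vertex (1, -1); 4p = -16 so p = -4. Opens down.
Latus rectum length = |4p| = 16.

16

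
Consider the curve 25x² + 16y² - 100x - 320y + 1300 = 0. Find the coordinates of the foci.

(2, 7) and (2, 13)

25(x² - 4x) + 16(y² - 20y) = -1300
Completing the square gives 25(x - 2)² + 16(y - 10)² = -1300 + 100 + 1600 = 400.
Divide by 400: (x - 2)²/16 + (y - 10)²/25 = 1
Ellipse, center (2, 10), major axis vertical; a² = 25, b² = 16.
c² = a² - b² = 25 - 16 = 9, so c = 3.
Foci lie on the vertical axis through the center: (h, k ± c).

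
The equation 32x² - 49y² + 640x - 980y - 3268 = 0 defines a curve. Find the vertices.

(-17, -10) and (-3, -10)

Rearranging, 32(x² + 20x) -49(y² + 20y) = 3268.
32(x + 10)² -49(y + 10)² = 3268 + 3200 - 4900 = 1568
Divide by 1568: (x + 10)²/49 - (y + 10)²/32 = 1
Hyperbola, center (-10, -10), transverse axis horizontal; a² = 49, b² = 32.
a = 7. Vertices at (h ± a, k).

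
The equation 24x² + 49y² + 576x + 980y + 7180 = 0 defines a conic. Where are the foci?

Group the x- and y-terms: 24(x² + 24x) + 49(y² + 20y) = -7180
Complete the square: 24(x + 12)² + 49(y + 10)² = -7180 + 3456 + 4900 = 1176
Divide through by 1176 to get (x + 12)²/49 + (y + 10)²/24 = 1.
Ellipse, center (-12, -10), major axis horizontal; a² = 49, b² = 24.
c² = a² - b² = 49 - 24 = 25, so c = 5.
Foci lie on the horizontal axis through the center: (h ± c, k).

(-17, -10) and (-7, -10)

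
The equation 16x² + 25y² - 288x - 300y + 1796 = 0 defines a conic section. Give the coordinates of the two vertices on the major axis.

(4, 6) and (14, 6)

16(x² - 18x) + 25(y² - 12y) = -1796
Complete the square: 16(x - 9)² + 25(y - 6)² = -1796 + 1296 + 900 = 400
Divide by 400: (x - 9)²/25 + (y - 6)²/16 = 1
Ellipse, center (9, 6), major axis horizontal; a² = 25, b² = 16.
a = 5. Vertices at (h ± a, k).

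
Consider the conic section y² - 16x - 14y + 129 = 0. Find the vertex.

Only y is squared. Complete the square in y: (y - 7)² = 16(x - 5).
Vertex (5, 7); 4p = 16 so p = 4. Opens right.

(5, 7)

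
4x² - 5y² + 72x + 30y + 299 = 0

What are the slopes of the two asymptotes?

2√5/5 and -2√5/5

Group the x- and y-terms: 4(x² + 18x) -5(y² - 6y) = -299
Complete the square: 4(x + 9)² -5(y - 3)² = -299 + 324 - 45 = -20
Divide by -20: (y - 3)²/4 - (x + 9)²/5 = 1
Hyperbola, center (-9, 3), transverse axis vertical; a² = 4, b² = 5.
For a vertical hyperbola the asymptotes have slope ±a/b.
Here that is ±2/√5 = ±2√5/5.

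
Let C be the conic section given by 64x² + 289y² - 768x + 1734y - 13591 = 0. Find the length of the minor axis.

64(x² - 12x) + 289(y² + 6y) = 13591
Complete the square: 64(x - 6)² + 289(y + 3)² = 13591 + 2304 + 2601 = 18496
Dividing both sides by 18496: (x - 6)²/289 + (y + 3)²/64 = 1
Ellipse, center (6, -3), major axis horizontal; a² = 289, b² = 64.
b² = 64 so b = 8; the minor axis has length 2b = 16.

16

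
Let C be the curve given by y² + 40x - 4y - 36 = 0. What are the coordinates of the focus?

(-9, 2)

Only y is squared. Complete the square in y: (y - 2)² = -40(x - 1).
Vertex (1, 2); 4p = -40 so p = -10. Opens left.
Focus is p units from the vertex along the axis: (h + p, k).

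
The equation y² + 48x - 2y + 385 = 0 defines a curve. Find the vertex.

Only y is squared. Complete the square in y: (y - 1)² = -48(x + 8).
Vertex (-8, 1); 4p = -48 so p = -12. Opens left.

(-8, 1)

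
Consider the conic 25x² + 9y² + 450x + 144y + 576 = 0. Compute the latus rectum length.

Group: 25(x² + 18x) + 9(y² + 16y) = -576
Completing the square gives 25(x + 9)² + 9(y + 8)² = -576 + 2025 + 576 = 2025.
Divide through by 2025 to get (x + 9)²/81 + (y + 8)²/225 = 1.
Ellipse, center (-9, -8), major axis vertical; a² = 225, b² = 81.
Latus rectum length = 2b²/a = 2·81/15 = 54/5.

54/5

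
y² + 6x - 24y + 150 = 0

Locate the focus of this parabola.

(-5/2, 12)

Only y is squared. Complete the square in y: (y - 12)² = -6(x + 1).
Vertex (-1, 12); 4p = -6 so p = -3/2. Opens left.
Focus is p units from the vertex along the axis: (h + p, k).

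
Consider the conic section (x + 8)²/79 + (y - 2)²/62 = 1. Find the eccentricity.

e = √1343/79

Center (-8, 2). The larger denominator 79 sits under the x-term, so the major axis is horizontal; a² = 79, b² = 62.
c² = a² - b² = 17, so c = √17.
e = c/a = √17/√79 = √1343/79.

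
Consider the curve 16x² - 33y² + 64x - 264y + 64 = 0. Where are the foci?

Collect terms: 16(x² + 4x) -33(y² + 8y) = -64
Complete the square in x and y: 16(x + 2)² -33(y + 4)² = -64 + 64 - 528 = -528
Divide by -528: (y + 4)²/16 - (x + 2)²/33 = 1
Hyperbola, center (-2, -4), transverse axis vertical; a² = 16, b² = 33.
c² = a² + b² = 16 + 33 = 49, so c = 7.
Foci lie on the vertical axis through the center: (h, k ± c).

(-2, -11) and (-2, 3)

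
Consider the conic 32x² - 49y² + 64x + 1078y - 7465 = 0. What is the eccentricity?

e = 9/7

Group: 32(x² + 2x) -49(y² - 22y) = 7465
32(x + 1)² -49(y - 11)² = 7465 + 32 - 5929 = 1568
Divide through by 1568 to get (x + 1)²/49 - (y - 11)²/32 = 1.
Hyperbola, center (-1, 11), transverse axis horizontal; a² = 49, b² = 32.
c² = a² + b² = 81, so c = 9.
e = c/a = 9/7.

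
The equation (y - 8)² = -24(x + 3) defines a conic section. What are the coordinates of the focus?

(-9, 8)

Vertex (-3, 8); 4p = -24 so p = -6. Opens left.
Focus is p units from the vertex along the axis: (h + p, k).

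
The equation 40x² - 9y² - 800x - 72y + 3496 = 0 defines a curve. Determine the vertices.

(7, -4) and (13, -4)

Group the x- and y-terms: 40(x² - 20x) -9(y² + 8y) = -3496
Completing the square gives 40(x - 10)² -9(y + 4)² = -3496 + 4000 - 144 = 360.
Divide by 360: (x - 10)²/9 - (y + 4)²/40 = 1
Hyperbola, center (10, -4), transverse axis horizontal; a² = 9, b² = 40.
a = 3. Vertices at (h ± a, k).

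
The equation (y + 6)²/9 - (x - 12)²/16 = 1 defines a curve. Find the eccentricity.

e = 5/3

Center (12, -6). The positive term is the y-term, so the transverse axis is vertical; a² = 9, b² = 16.
c² = a² + b² = 25, so c = 5.
e = c/a = 5/3.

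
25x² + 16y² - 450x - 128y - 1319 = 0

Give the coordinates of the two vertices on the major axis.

(9, -11) and (9, 19)

25(x² - 18x) + 16(y² - 8y) = 1319
Completing the square gives 25(x - 9)² + 16(y - 4)² = 1319 + 2025 + 256 = 3600.
Divide through by 3600 to get (x - 9)²/144 + (y - 4)²/225 = 1.
Ellipse, center (9, 4), major axis vertical; a² = 225, b² = 144.
a = 15. Vertices at (h, k ± a).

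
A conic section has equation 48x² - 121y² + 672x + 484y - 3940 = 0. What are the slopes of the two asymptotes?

Group: 48(x² + 14x) -121(y² - 4y) = 3940
Complete the square in x and y: 48(x + 7)² -121(y - 2)² = 3940 + 2352 - 484 = 5808
Divide through by 5808 to get (x + 7)²/121 - (y - 2)²/48 = 1.
Hyperbola, center (-7, 2), transverse axis horizontal; a² = 121, b² = 48.
For a horizontal hyperbola the asymptotes have slope ±b/a.
Here that is ±4√3/11.

4√3/11 and -4√3/11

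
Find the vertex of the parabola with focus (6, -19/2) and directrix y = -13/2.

(6, -8)

The vertex is the midpoint between the focus and the directrix along the axis of symmetry.
Axis is vertical (directrix is horizontal). Vertex y-coordinate = (-19/2 + (-13/2))/2 = -8; x-coordinate = 6.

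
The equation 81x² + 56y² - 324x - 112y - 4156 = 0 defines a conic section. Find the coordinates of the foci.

(2, -4) and (2, 6)

Rearranging, 81(x² - 4x) + 56(y² - 2y) = 4156.
Complete the square in x and y: 81(x - 2)² + 56(y - 1)² = 4156 + 324 + 56 = 4536
Dividing both sides by 4536: (x - 2)²/56 + (y - 1)²/81 = 1
Ellipse, center (2, 1), major axis vertical; a² = 81, b² = 56.
c² = a² - b² = 81 - 56 = 25, so c = 5.
Foci lie on the vertical axis through the center: (h, k ± c).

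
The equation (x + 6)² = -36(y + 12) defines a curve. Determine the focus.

(-6, -21)

Vertex (-6, -12); 4p = -36 so p = -9. Opens down.
Focus is p units from the vertex along the axis: (h, k + p).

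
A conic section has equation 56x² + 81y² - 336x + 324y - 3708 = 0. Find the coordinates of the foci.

(-2, -2) and (8, -2)

Group the x- and y-terms: 56(x² - 6x) + 81(y² + 4y) = 3708
Completing the square gives 56(x - 3)² + 81(y + 2)² = 3708 + 504 + 324 = 4536.
Divide through by 4536 to get (x - 3)²/81 + (y + 2)²/56 = 1.
Ellipse, center (3, -2), major axis horizontal; a² = 81, b² = 56.
c² = a² - b² = 81 - 56 = 25, so c = 5.
Foci lie on the horizontal axis through the center: (h ± c, k).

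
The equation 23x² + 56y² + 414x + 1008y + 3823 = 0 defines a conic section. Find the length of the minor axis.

2√46

Group: 23(x² + 18x) + 56(y² + 18y) = -3823
Completing the square gives 23(x + 9)² + 56(y + 9)² = -3823 + 1863 + 4536 = 2576.
Dividing both sides by 2576: (x + 9)²/112 + (y + 9)²/46 = 1
Ellipse, center (-9, -9), major axis horizontal; a² = 112, b² = 46.
b² = 46 so b = √46; the minor axis has length 2b = 2√46.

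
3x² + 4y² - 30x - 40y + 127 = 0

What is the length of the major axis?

Group the x- and y-terms: 3(x² - 10x) + 4(y² - 10y) = -127
Completing the square gives 3(x - 5)² + 4(y - 5)² = -127 + 75 + 100 = 48.
Dividing both sides by 48: (x - 5)²/16 + (y - 5)²/12 = 1
Ellipse, center (5, 5), major axis horizontal; a² = 16, b² = 12.
a² = 16 so a = 4; the major axis has length 2a = 8.

8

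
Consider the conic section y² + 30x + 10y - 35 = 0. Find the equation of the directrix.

Only y is squared. Complete the square in y: (y + 5)² = -30(x - 2).
Vertex (2, -5); 4p = -30 so p = -15/2. Opens left.
Directrix is the vertical line x = h − p = 2 − (-15/2) = 19/2.

x = 19/2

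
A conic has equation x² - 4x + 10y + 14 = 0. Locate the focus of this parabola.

(2, -7/2)

Only x is squared. Complete the square in x: (x - 2)² = -10(y + 1).
Vertex (2, -1); 4p = -10 so p = -5/2. Opens down.
Focus is p units from the vertex along the axis: (h, k + p).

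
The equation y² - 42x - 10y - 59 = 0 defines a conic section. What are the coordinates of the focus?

(17/2, 5)

Only y is squared. Complete the square in y: (y - 5)² = 42(x + 2).
Vertex (-2, 5); 4p = 42 so p = 21/2. Opens right.
Focus is p units from the vertex along the axis: (h + p, k).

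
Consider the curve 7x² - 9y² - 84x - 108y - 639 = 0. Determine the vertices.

(-3, -6) and (15, -6)

Group: 7(x² - 12x) -9(y² + 12y) = 639
7(x - 6)² -9(y + 6)² = 639 + 252 - 324 = 567
Dividing both sides by 567: (x - 6)²/81 - (y + 6)²/63 = 1
Hyperbola, center (6, -6), transverse axis horizontal; a² = 81, b² = 63.
a = 9. Vertices at (h ± a, k).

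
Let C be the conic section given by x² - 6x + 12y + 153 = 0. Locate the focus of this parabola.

(3, -15)

Only x is squared. Complete the square in x: (x - 3)² = -12(y + 12).
Vertex (3, -12); 4p = -12 so p = -3. Opens down.
Focus is p units from the vertex along the axis: (h, k + p).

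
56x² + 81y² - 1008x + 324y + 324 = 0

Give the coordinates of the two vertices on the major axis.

Group: 56(x² - 18x) + 81(y² + 4y) = -324
56(x - 9)² + 81(y + 2)² = -324 + 4536 + 324 = 4536
Dividing both sides by 4536: (x - 9)²/81 + (y + 2)²/56 = 1
Ellipse, center (9, -2), major axis horizontal; a² = 81, b² = 56.
a = 9. Vertices at (h ± a, k).

(0, -2) and (18, -2)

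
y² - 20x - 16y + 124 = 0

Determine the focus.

Only y is squared. Complete the square in y: (y - 8)² = 20(x - 3).
Vertex (3, 8); 4p = 20 so p = 5. Opens right.
Focus is p units from the vertex along the axis: (h + p, k).

(8, 8)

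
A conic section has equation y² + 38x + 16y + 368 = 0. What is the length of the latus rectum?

38

Only y is squared. Complete the square in y: (y + 8)² = -38(x + 8).
Vertex (-8, -8); 4p = -38 so p = -19/2. Opens left.
Latus rectum length = |4p| = 38.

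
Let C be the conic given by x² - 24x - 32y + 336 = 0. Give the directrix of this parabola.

Only x is squared. Complete the square in x: (x - 12)² = 32(y - 6).
Vertex (12, 6); 4p = 32 so p = 8. Opens up.
Directrix is the horizontal line y = k − p = 6 − (8) = -2.

y = -2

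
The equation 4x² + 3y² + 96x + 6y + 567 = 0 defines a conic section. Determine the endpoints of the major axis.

(-12, -3) and (-12, 1)

Group the x- and y-terms: 4(x² + 24x) + 3(y² + 2y) = -567
Complete the square: 4(x + 12)² + 3(y + 1)² = -567 + 576 + 3 = 12
Divide through by 12 to get (x + 12)²/3 + (y + 1)²/4 = 1.
Ellipse, center (-12, -1), major axis vertical; a² = 4, b² = 3.
a = 2. Vertices at (h, k ± a).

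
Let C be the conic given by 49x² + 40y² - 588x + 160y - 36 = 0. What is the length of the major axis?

Rearranging, 49(x² - 12x) + 40(y² + 4y) = 36.
Completing the square gives 49(x - 6)² + 40(y + 2)² = 36 + 1764 + 160 = 1960.
Divide by 1960: (x - 6)²/40 + (y + 2)²/49 = 1
Ellipse, center (6, -2), major axis vertical; a² = 49, b² = 40.
a² = 49 so a = 7; the major axis has length 2a = 14.

14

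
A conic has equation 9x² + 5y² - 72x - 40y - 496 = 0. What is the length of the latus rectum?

Group: 9(x² - 8x) + 5(y² - 8y) = 496
Completing the square gives 9(x - 4)² + 5(y - 4)² = 496 + 144 + 80 = 720.
Divide through by 720 to get (x - 4)²/80 + (y - 4)²/144 = 1.
Ellipse, center (4, 4), major axis vertical; a² = 144, b² = 80.
Latus rectum length = 2b²/a = 2·80/12 = 40/3.

40/3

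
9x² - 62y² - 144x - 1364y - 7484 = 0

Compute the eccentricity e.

e = √4402/62

Group the x- and y-terms: 9(x² - 16x) -62(y² + 22y) = 7484
Complete the square in x and y: 9(x - 8)² -62(y + 11)² = 7484 + 576 - 7502 = 558
Dividing both sides by 558: (x - 8)²/62 - (y + 11)²/9 = 1
Hyperbola, center (8, -11), transverse axis horizontal; a² = 62, b² = 9.
c² = a² + b² = 71, so c = √71.
e = c/a = √71/√62 = √4402/62.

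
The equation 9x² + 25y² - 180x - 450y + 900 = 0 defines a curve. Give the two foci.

(-2, 9) and (22, 9)

Rearranging, 9(x² - 20x) + 25(y² - 18y) = -900.
9(x - 10)² + 25(y - 9)² = -900 + 900 + 2025 = 2025
Divide by 2025: (x - 10)²/225 + (y - 9)²/81 = 1
Ellipse, center (10, 9), major axis horizontal; a² = 225, b² = 81.
c² = a² - b² = 225 - 81 = 144, so c = 12.
Foci lie on the horizontal axis through the center: (h ± c, k).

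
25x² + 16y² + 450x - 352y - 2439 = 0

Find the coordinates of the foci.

(-9, -1) and (-9, 23)

Collect terms: 25(x² + 18x) + 16(y² - 22y) = 2439
Complete the square: 25(x + 9)² + 16(y - 11)² = 2439 + 2025 + 1936 = 6400
Divide by 6400: (x + 9)²/256 + (y - 11)²/400 = 1
Ellipse, center (-9, 11), major axis vertical; a² = 400, b² = 256.
c² = a² - b² = 400 - 256 = 144, so c = 12.
Foci lie on the vertical axis through the center: (h, k ± c).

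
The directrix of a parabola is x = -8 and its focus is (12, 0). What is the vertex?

(2, 0)

The vertex is the midpoint between the focus and the directrix along the axis of symmetry.
Axis is horizontal (directrix is vertical). Vertex x-coordinate = (12 + (-8))/2 = 2; y-coordinate = 0.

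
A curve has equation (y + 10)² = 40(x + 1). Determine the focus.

(9, -10)

Vertex (-1, -10); 4p = 40 so p = 10. Opens right.
Focus is p units from the vertex along the axis: (h + p, k).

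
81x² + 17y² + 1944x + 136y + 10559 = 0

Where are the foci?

Group: 81(x² + 24x) + 17(y² + 8y) = -10559
Complete the square in x and y: 81(x + 12)² + 17(y + 4)² = -10559 + 11664 + 272 = 1377
Dividing both sides by 1377: (x + 12)²/17 + (y + 4)²/81 = 1
Ellipse, center (-12, -4), major axis vertical; a² = 81, b² = 17.
c² = a² - b² = 81 - 17 = 64, so c = 8.
Foci lie on the vertical axis through the center: (h, k ± c).

(-12, -12) and (-12, 4)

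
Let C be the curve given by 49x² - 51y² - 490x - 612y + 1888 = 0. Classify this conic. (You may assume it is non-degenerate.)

hyperbola

No xy term. Coefficients of x² and y² are A = 49, C = -51.
A and C have opposite signs ⇒ hyperbola.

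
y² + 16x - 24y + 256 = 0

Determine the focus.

Only y is squared. Complete the square in y: (y - 12)² = -16(x + 7).
Vertex (-7, 12); 4p = -16 so p = -4. Opens left.
Focus is p units from the vertex along the axis: (h + p, k).

(-11, 12)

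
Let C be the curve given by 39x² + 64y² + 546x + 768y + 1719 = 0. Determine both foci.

(-12, -6) and (-2, -6)

Rearranging, 39(x² + 14x) + 64(y² + 12y) = -1719.
Completing the square gives 39(x + 7)² + 64(y + 6)² = -1719 + 1911 + 2304 = 2496.
Divide by 2496: (x + 7)²/64 + (y + 6)²/39 = 1
Ellipse, center (-7, -6), major axis horizontal; a² = 64, b² = 39.
c² = a² - b² = 64 - 39 = 25, so c = 5.
Foci lie on the horizontal axis through the center: (h ± c, k).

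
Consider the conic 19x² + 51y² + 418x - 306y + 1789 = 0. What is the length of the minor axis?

Rearranging, 19(x² + 22x) + 51(y² - 6y) = -1789.
Complete the square: 19(x + 11)² + 51(y - 3)² = -1789 + 2299 + 459 = 969
Divide through by 969 to get (x + 11)²/51 + (y - 3)²/19 = 1.
Ellipse, center (-11, 3), major axis horizontal; a² = 51, b² = 19.
b² = 19 so b = √19; the minor axis has length 2b = 2√19.

2√19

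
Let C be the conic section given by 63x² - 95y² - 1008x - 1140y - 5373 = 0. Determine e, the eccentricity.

Group: 63(x² - 16x) -95(y² + 12y) = 5373
63(x - 8)² -95(y + 6)² = 5373 + 4032 - 3420 = 5985
Divide through by 5985 to get (x - 8)²/95 - (y + 6)²/63 = 1.
Hyperbola, center (8, -6), transverse axis horizontal; a² = 95, b² = 63.
c² = a² + b² = 158, so c = √158.
e = c/a = √158/√95 = √15010/95.

e = √15010/95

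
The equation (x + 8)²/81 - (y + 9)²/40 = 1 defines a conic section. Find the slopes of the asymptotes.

Center (-8, -9). The positive term is the x-term, so the transverse axis is horizontal; a² = 81, b² = 40.
For a horizontal hyperbola the asymptotes have slope ±b/a.
Here that is ±2√10/9.

2√10/9 and -2√10/9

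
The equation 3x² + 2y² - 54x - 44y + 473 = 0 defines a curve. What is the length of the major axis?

Group: 3(x² - 18x) + 2(y² - 22y) = -473
3(x - 9)² + 2(y - 11)² = -473 + 243 + 242 = 12
Divide by 12: (x - 9)²/4 + (y - 11)²/6 = 1
Ellipse, center (9, 11), major axis vertical; a² = 6, b² = 4.
a² = 6 so a = √6; the major axis has length 2a = 2√6.

2√6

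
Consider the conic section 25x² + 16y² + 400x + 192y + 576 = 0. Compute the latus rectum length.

25(x² + 16x) + 16(y² + 12y) = -576
Completing the square gives 25(x + 8)² + 16(y + 6)² = -576 + 1600 + 576 = 1600.
Dividing both sides by 1600: (x + 8)²/64 + (y + 6)²/100 = 1
Ellipse, center (-8, -6), major axis vertical; a² = 100, b² = 64.
Latus rectum length = 2b²/a = 2·64/10 = 64/5.

64/5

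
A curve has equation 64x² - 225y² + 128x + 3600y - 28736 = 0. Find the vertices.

Collect terms: 64(x² + 2x) -225(y² - 16y) = 28736
Complete the square in x and y: 64(x + 1)² -225(y - 8)² = 28736 + 64 - 14400 = 14400
Divide through by 14400 to get (x + 1)²/225 - (y - 8)²/64 = 1.
Hyperbola, center (-1, 8), transverse axis horizontal; a² = 225, b² = 64.
a = 15. Vertices at (h ± a, k).

(-16, 8) and (14, 8)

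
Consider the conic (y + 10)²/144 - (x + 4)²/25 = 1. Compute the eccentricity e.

e = 13/12

Center (-4, -10). The positive term is the y-term, so the transverse axis is vertical; a² = 144, b² = 25.
c² = a² + b² = 169, so c = 13.
e = c/a = 13/12.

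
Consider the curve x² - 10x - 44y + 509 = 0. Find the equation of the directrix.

y = 0

Only x is squared. Complete the square in x: (x - 5)² = 44(y - 11).
Vertex (5, 11); 4p = 44 so p = 11. Opens up.
Directrix is the horizontal line y = k − p = 11 − (11) = 0.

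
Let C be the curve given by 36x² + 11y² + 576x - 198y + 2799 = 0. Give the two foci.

(-8, 4) and (-8, 14)

Group: 36(x² + 16x) + 11(y² - 18y) = -2799
Complete the square in x and y: 36(x + 8)² + 11(y - 9)² = -2799 + 2304 + 891 = 396
Divide through by 396 to get (x + 8)²/11 + (y - 9)²/36 = 1.
Ellipse, center (-8, 9), major axis vertical; a² = 36, b² = 11.
c² = a² - b² = 36 - 11 = 25, so c = 5.
Foci lie on the vertical axis through the center: (h, k ± c).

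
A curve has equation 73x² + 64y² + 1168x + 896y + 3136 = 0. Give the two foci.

73(x² + 16x) + 64(y² + 14y) = -3136
Completing the square gives 73(x + 8)² + 64(y + 7)² = -3136 + 4672 + 3136 = 4672.
Divide by 4672: (x + 8)²/64 + (y + 7)²/73 = 1
Ellipse, center (-8, -7), major axis vertical; a² = 73, b² = 64.
c² = a² - b² = 73 - 64 = 9, so c = 3.
Foci lie on the vertical axis through the center: (h, k ± c).

(-8, -10) and (-8, -4)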